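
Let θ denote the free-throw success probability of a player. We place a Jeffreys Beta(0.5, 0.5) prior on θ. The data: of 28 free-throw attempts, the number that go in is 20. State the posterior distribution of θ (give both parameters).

The binomial likelihood is conjugate to the Beta prior: with 20 successes and 8 failures, the posterior is Beta(0.5+20, 0.5+8) = Beta(20.5, 8.5).

Posterior: Beta(20.5, 8.5)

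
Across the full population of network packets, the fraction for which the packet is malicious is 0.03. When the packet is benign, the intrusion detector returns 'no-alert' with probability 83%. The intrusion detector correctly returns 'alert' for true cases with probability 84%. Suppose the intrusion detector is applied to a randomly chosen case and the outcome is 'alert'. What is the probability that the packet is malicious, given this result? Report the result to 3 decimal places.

P(H | E) ≈ 0.133

Write H for 'the packet is malicious'. Prior odds H:¬H = 0.03/0.97 = 0.030928. For the 'alert' outcome, the likelihood ratio is 0.84/0.17 = 4.9412.
Posterior odds = 0.030928 × 4.9412 = 0.15282, so P(H|E) = 0.15282/(1+0.15282) = 0.133.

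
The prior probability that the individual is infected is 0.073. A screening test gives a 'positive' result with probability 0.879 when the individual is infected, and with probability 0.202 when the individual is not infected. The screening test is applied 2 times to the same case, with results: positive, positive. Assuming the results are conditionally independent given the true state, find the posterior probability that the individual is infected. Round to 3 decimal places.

With H the event that the individual is infected, the joint likelihood of the observed sequence is P(data|H) = 0.879·0.879 = 0.77264 and P(data|¬H) = 0.202·0.202 = 0.040804.
Bayes: P(H|data) = 0.073·0.77264 / (0.073·0.77264 + 0.927·0.040804) = 0.056403/0.094228 = 0.5986.

Posterior P(H) ≈ 0.599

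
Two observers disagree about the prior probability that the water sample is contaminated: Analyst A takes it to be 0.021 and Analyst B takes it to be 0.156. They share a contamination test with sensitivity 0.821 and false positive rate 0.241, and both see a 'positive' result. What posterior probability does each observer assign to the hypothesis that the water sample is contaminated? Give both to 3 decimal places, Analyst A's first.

P('+'|H) = 0.821, P('+'|¬H) = 0.241.
Analyst A: numerator 0.821·0.021 = 0.017241; evidence = 0.017241+0.241·0.979 = 0.25318; posterior = 0.068.
Analyst B: numerator 0.821·0.156 = 0.12808; evidence = 0.12808+0.241·0.844 = 0.33148; posterior = 0.386.

Analyst A: 0.068; Analyst B: 0.386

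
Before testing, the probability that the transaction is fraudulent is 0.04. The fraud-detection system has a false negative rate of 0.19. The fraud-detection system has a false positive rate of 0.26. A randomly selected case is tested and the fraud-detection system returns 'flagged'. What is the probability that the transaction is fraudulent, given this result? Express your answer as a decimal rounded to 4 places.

P(H | E) ≈ 0.1149

Write H for 'the transaction is fraudulent'. Prior odds H:¬H = 0.04/0.96 = 0.041667. For the 'flagged' outcome, the likelihood ratio is 0.81/0.26 = 3.1154.
Posterior odds = 0.041667 × 3.1154 = 0.12981, so P(H|E) = 0.12981/(1+0.12981) = 0.1149.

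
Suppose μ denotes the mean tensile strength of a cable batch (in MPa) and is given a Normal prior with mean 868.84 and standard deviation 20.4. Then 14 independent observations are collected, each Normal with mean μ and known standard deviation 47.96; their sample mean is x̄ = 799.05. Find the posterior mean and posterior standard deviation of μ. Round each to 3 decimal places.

Prior precision 1/τ₀² = 1/20.4² = 0.00240292; data precision n/σ² = 14/47.96² = 0.00608653.
Posterior precision = 0.00240292 + 0.00608653 = 0.00848945, giving posterior SD = 1/√0.00848945 = 10.853.
Posterior mean = (0.00240292·868.84 + 0.00608653·799.05) / 0.00848945 = 818.804.

Posterior mean ≈ 818.804; posterior SD ≈ 10.853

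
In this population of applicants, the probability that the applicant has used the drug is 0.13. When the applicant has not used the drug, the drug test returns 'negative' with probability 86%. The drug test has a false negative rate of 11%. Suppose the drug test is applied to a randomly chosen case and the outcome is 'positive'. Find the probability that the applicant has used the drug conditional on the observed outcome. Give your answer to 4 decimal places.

P(H | E) ≈ 0.4872

Let H be the event that the applicant has used the drug. P(H) = 0.13, so P(¬H) = 0.87. With E the 'positive' result, P(E|H) = 0.89 and P(E|¬H) = 0.14.
P(E) = 0.89·0.13 + 0.14·0.87 = 0.11570 + 0.12180 = 0.23750.
By Bayes' theorem, P(H|E) = 0.11570 / 0.23750 = 0.4872.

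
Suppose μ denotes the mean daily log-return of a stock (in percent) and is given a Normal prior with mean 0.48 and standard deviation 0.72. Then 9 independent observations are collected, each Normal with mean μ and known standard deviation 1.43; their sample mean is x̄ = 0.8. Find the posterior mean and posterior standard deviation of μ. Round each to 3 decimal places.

With known σ, the Normal prior is conjugate. Weight on the data is w = (n/σ²)/(n/σ² + 1/τ₀²) = 4.40119/(4.40119+1.92901) = 0.69527.
Posterior mean = w·x̄ + (1−w)·μ₀ = 0.69527·0.8 + 0.30473·0.48 = 0.702. Posterior variance = 1/(4.40119+1.92901) = 0.157973, so SD = 0.397.

Posterior mean ≈ 0.702; posterior SD ≈ 0.397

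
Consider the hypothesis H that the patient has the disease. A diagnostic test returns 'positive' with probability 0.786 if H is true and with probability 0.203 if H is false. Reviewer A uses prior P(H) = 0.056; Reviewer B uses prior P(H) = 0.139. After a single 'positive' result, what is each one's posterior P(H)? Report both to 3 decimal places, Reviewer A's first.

The likelihood ratio for a 'positive' result is 0.786/0.203 = 3.8719.
Reviewer A: prior odds 0.056/0.944 = 0.059322; posterior odds 0.22969; posterior probability 0.187.
Reviewer B: prior odds 0.139/0.861 = 0.16144; posterior odds 0.62508; posterior probability 0.385.

Reviewer A: 0.187; Reviewer B: 0.385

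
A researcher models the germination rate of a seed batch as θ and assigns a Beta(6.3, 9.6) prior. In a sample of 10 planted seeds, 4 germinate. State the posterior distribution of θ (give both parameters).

Posterior: Beta(10.3, 15.6)

Observing 4 successes and 6 failures updates Beta(6.3, 9.6) by adding the success and failure counts to the two shape parameters: α = 6.3+4 = 10.3, β = 9.6+6 = 15.6.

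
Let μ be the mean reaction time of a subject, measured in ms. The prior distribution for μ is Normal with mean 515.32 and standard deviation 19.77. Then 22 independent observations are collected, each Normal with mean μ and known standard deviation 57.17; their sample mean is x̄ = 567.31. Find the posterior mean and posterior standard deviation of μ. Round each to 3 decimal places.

Prior precision 1/τ₀² = 1/19.77² = 0.00255851; data precision n/σ² = 22/57.17² = 0.00673110.
Posterior precision = 0.00255851 + 0.00673110 = 0.00928961, giving posterior SD = 1/√0.00928961 = 10.375.
Posterior mean = (0.00255851·515.32 + 0.00673110·567.31) / 0.00928961 = 552.991.

Posterior mean ≈ 552.991; posterior SD ≈ 10.375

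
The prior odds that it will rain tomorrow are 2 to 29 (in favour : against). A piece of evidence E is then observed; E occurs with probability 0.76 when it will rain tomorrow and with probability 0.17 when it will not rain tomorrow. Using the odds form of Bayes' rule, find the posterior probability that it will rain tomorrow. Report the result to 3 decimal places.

Prior odds = 2/29 = 0.068966.
Likelihood ratio for E = 0.76/0.17 = 4.4706.
Posterior odds = prior odds × LR = 0.30832.
Posterior probability = odds/(1+odds) = 0.30832/1.3083 = 0.236.

Posterior probability ≈ 0.236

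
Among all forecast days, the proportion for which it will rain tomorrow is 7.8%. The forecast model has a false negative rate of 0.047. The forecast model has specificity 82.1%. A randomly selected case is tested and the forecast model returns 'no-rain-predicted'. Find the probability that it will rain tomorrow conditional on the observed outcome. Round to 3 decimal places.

P(H | E) ≈ 0.005

Let H be the event that it will rain tomorrow. P(H) = 0.078, so P(¬H) = 0.922. With E the 'no-rain-predicted' result, P(E|H) = 0.047 and P(E|¬H) = 0.821.
P(E) = 0.047·0.078 + 0.821·0.922 = 0.0036660 + 0.75696 = 0.76063.
By Bayes' theorem, P(H|E) = 0.0036660 / 0.76063 = 0.005.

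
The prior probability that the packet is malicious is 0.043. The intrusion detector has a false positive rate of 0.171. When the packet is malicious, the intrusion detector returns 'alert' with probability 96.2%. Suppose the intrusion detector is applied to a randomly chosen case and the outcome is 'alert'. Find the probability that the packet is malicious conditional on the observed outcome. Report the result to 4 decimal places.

P(H | E) ≈ 0.2018

Write H for 'the packet is malicious'. Prior odds H:¬H = 0.043/0.957 = 0.044932. For the 'alert' outcome, the likelihood ratio is 0.962/0.171 = 5.6257.
Posterior odds = 0.044932 × 5.6257 = 0.25278, so P(H|E) = 0.25278/(1+0.25278) = 0.2018.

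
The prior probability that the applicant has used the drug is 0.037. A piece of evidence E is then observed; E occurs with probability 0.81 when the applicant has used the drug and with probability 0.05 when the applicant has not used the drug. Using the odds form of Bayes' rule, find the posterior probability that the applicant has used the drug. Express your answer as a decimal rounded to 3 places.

Posterior probability ≈ 0.384

Prior odds = 0.037/(1−0.037) = 0.038422.
Likelihood ratio for E = 0.81/0.05 = 16.200.
Posterior odds = prior odds × LR = 0.62243.
Posterior probability = odds/(1+odds) = 0.62243/1.6224 = 0.384.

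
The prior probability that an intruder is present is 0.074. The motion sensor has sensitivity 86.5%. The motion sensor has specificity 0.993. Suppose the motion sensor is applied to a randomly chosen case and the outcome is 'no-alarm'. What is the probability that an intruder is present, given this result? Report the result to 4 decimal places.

P(H | E) ≈ 0.0107

Let H be the event that an intruder is present. P(H) = 0.074, so P(¬H) = 0.926. With E the 'no-alarm' result, P(E|H) = 0.135 and P(E|¬H) = 0.993.
P(E) = 0.135·0.074 + 0.993·0.926 = 0.0099900 + 0.91952 = 0.92951.
By Bayes' theorem, P(H|E) = 0.0099900 / 0.92951 = 0.0107.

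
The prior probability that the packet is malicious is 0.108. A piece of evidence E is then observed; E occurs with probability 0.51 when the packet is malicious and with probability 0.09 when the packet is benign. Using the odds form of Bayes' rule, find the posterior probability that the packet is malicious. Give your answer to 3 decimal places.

Posterior probability ≈ 0.407

Prior odds = 0.108/(1−0.108) = 0.12108. In log-odds, ln(0.12108) = -2.1113.
Add log likelihood ratio: ln(5.6667) = 1.7346.
Posterior log-odds = -0.37673, so posterior odds = exp(-0.37673) = 0.68610. Converting, P(H|E) = 0.68610/1.6861 = 0.407.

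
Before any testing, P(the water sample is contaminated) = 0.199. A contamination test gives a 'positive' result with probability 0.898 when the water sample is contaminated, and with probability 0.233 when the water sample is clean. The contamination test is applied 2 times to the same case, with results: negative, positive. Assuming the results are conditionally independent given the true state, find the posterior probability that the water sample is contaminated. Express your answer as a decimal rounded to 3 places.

Posterior P(H) ≈ 0.113

Let H be the event that the water sample is contaminated; start with P(H) = 0.199. P('positive'|H) = 0.898, P('positive'|¬H) = 0.233.
Update on result 1 ('negative'): P(H) ← 0.102·0.1990 / (0.102·0.1990 + 0.767·0.8010) = 0.020298/0.63467 = 0.0320.
Update on result 2 ('positive'): P(H) ← 0.898·0.0320 / (0.898·0.0320 + 0.233·0.9680) = 0.028720/0.25427 = 0.1130.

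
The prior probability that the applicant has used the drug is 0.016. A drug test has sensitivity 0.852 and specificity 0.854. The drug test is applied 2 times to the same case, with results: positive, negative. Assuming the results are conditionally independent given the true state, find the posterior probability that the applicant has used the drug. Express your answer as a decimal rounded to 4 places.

Let H be the event that the applicant has used the drug; start with P(H) = 0.016. P('positive'|H) = 0.852, P('positive'|¬H) = 0.146.
Update on result 1 ('positive'): P(H) ← 0.852·0.0160 / (0.852·0.0160 + 0.146·0.9840) = 0.013632/0.15730 = 0.0867.
Update on result 2 ('negative'): P(H) ← 0.148·0.0867 / (0.148·0.0867 + 0.854·0.9133) = 0.012826/0.79281 = 0.0162.

Posterior P(H) ≈ 0.0162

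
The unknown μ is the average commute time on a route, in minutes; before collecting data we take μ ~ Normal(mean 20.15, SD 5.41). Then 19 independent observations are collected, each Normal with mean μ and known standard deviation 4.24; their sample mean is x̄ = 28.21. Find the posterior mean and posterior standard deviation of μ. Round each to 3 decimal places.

Posterior mean ≈ 27.958; posterior SD ≈ 0.957

Prior precision 1/τ₀² = 1/5.41² = 0.0341669; data precision n/σ² = 19/4.24² = 1.05687.
Posterior precision = 0.0341669 + 1.05687 = 1.09104, giving posterior SD = 1/√1.09104 = 0.957.
Posterior mean = (0.0341669·20.15 + 1.05687·28.21) / 1.09104 = 27.958.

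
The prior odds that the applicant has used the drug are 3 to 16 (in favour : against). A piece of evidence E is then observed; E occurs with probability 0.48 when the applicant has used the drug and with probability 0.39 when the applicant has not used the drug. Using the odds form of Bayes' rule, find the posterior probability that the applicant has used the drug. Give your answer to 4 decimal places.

Prior odds = 3/16 = 0.18750. In log-odds, ln(0.18750) = -1.6740.
Add log likelihood ratio: ln(1.2308) = 0.20764.
Posterior log-odds = -1.4663, so posterior odds = exp(-1.4663) = 0.23077. Converting, P(H|E) = 0.23077/1.2308 = 0.1875.

Posterior probability ≈ 0.1875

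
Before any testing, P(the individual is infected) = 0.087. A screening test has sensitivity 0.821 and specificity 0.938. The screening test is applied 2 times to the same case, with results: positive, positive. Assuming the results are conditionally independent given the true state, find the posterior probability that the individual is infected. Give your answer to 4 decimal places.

Let H be the event that the individual is infected; start with P(H) = 0.087. P('positive'|H) = 0.821, P('positive'|¬H) = 0.062.
Update on result 1 ('positive'): P(H) ← 0.821·0.0870 / (0.821·0.0870 + 0.062·0.9130) = 0.071427/0.12803 = 0.5579.
Update on result 2 ('positive'): P(H) ← 0.821·0.5579 / (0.821·0.5579 + 0.062·0.4421) = 0.45802/0.48543 = 0.9435.

Posterior P(H) ≈ 0.9435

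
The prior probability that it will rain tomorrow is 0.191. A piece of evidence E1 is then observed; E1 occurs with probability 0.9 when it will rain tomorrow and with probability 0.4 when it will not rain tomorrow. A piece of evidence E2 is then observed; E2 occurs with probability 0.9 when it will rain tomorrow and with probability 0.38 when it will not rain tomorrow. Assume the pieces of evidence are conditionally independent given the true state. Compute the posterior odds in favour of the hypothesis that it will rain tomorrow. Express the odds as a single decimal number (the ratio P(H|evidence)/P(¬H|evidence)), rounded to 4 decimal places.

Prior odds = 0.191/(1−0.191) = 0.23609. In log-odds, ln(0.23609) = -1.4435.
Add log likelihood ratios: ln(2.2500) + ln(2.3684) = 1.6732.
Posterior log-odds = 0.22963, so posterior odds = exp(0.22963) = 1.2581.

Posterior odds ≈ 1.2581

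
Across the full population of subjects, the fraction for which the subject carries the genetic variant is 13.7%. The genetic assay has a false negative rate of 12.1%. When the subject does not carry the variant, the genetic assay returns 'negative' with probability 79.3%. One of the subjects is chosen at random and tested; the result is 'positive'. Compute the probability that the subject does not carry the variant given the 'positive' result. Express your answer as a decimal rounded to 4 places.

P(¬H | E) ≈ 0.5973

Let H be the event that the subject carries the genetic variant. P(H) = 0.137, so P(¬H) = 0.863. With E the 'positive' result, P(E|H) = 0.879 and P(E|¬H) = 0.207.
P(E) = 0.879·0.137 + 0.207·0.863 = 0.12042 + 0.17864 = 0.29906.
By Bayes' theorem, P(H|E) = 0.12042 / 0.29906 = 0.4027. Hence P(¬H|E) = 1 − 0.4027 = 0.5973.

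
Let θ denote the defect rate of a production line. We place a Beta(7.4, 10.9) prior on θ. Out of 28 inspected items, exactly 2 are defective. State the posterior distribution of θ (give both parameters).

Posterior: Beta(9.4, 36.9)

The binomial likelihood is conjugate to the Beta prior: with 2 successes and 26 failures, the posterior is Beta(7.4+2, 10.9+26) = Beta(9.4, 36.9).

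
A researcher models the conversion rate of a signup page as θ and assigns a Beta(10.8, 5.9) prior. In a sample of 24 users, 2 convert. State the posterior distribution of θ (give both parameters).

The binomial likelihood is conjugate to the Beta prior: with 2 successes and 22 failures, the posterior is Beta(10.8+2, 5.9+22) = Beta(12.8, 27.9).

Posterior: Beta(12.8, 27.9)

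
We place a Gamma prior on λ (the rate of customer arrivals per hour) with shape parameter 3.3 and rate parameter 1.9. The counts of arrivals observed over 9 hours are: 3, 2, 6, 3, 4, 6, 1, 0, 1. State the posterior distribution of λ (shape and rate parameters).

Total count ∑xᵢ = 26 over n = 9 hours.
Gamma is conjugate to the Poisson likelihood: posterior is Gamma(shape = 3.3+26 = 29.3, rate = 1.9+9 = 10.9).

Posterior: Gamma(shape=29.3, rate=10.9)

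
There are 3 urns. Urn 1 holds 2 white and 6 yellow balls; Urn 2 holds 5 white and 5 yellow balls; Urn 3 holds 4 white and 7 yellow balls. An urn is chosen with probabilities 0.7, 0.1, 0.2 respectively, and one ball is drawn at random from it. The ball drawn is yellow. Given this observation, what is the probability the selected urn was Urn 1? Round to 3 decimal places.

Posterior probability ≈ 0.748

Tabulate prior·likelihood by source: [1] prior 0.7, lik 0.75, product 0.5250; [2] prior 0.1, lik 0.5, product 0.05000; [3] prior 0.2, lik 0.6364, product 0.1273.
Normalizing constant = 0.70227; the posterior for Urn 1 is its product over the sum, 0.5250/0.70227 = 0.748.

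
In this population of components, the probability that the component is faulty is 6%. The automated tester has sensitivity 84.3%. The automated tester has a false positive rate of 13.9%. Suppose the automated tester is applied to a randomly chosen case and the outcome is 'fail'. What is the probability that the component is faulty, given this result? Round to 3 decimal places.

P(H | E) ≈ 0.279

Let H be the event that the component is faulty. P(H) = 0.06, so P(¬H) = 0.94. With E the 'fail' result, P(E|H) = 0.843 and P(E|¬H) = 0.139.
P(E) = 0.843·0.06 + 0.139·0.94 = 0.050580 + 0.13066 = 0.18124.
By Bayes' theorem, P(H|E) = 0.050580 / 0.18124 = 0.279.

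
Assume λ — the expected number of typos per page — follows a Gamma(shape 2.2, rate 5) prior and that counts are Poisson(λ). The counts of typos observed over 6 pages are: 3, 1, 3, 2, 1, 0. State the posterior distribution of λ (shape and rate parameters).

The Poisson likelihood adds the total count to the shape and the number of exposure periods to the rate. Here ∑xᵢ = 10 and n = 6, so shape 2.2→12.2 and rate 5→11.

Posterior: Gamma(shape=12.2, rate=11)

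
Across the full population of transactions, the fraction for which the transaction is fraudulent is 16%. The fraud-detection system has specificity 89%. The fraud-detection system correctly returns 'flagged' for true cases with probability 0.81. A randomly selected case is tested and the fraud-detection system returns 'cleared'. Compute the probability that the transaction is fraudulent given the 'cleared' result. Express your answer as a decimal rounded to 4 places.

P(H | E) ≈ 0.0391

Write H for 'the transaction is fraudulent'. Prior odds H:¬H = 0.16/0.84 = 0.19048. For the 'cleared' outcome, the likelihood ratio is 0.19/0.89 = 0.21348.
Posterior odds = 0.19048 × 0.21348 = 0.040663, so P(H|E) = 0.040663/(1+0.040663) = 0.0391.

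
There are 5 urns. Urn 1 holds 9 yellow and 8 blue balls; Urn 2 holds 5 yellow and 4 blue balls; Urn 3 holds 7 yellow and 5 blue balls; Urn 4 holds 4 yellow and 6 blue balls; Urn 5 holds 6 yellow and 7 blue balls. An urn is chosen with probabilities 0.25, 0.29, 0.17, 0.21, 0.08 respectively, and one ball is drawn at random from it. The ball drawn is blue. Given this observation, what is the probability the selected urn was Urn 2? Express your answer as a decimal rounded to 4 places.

P(blue|Urn 1) = 0.4706; P(blue|Urn 2) = 0.4444; P(blue|Urn 3) = 0.4167; P(blue|Urn 4) = 0.6; P(blue|Urn 5) = 0.5385.
Prior × likelihood for each source: 0.25·0.4706=0.1176, 0.29·0.4444=0.1289, 0.17·0.4167=0.07083, 0.21·0.6=0.1260, 0.08·0.5385=0.04308. Summing gives P(blue) = 0.48645.
P(Urn 2 | blue) = 0.1289 / 0.48645 = 0.2650.

Posterior probability ≈ 0.2650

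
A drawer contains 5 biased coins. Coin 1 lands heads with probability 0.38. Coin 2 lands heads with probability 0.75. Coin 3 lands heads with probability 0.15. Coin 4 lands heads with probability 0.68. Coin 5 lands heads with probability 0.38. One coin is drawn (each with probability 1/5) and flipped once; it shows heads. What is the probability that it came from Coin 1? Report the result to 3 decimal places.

Posterior probability ≈ 0.162

P(heads|C1) = 0.38; P(heads|C2) = 0.75; P(heads|C3) = 0.15; P(heads|C4) = 0.68; P(heads|C5) = 0.38.
Prior × likelihood for each source: 0.2·0.38=0.07600, 0.2·0.75=0.1500, 0.2·0.15=0.03000, 0.2·0.68=0.1360, 0.2·0.38=0.07600. Summing gives P(heads) = 0.46800.
P(Coin 1 | heads) = 0.07600 / 0.46800 = 0.162.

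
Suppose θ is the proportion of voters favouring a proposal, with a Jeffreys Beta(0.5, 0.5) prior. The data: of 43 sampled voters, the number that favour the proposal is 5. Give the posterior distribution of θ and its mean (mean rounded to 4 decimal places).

Posterior: Beta(5.5, 38.5); mean ≈ 0.1250

The binomial likelihood is conjugate to the Beta prior: with 5 successes and 38 failures, the posterior is Beta(0.5+5, 0.5+38) = Beta(5.5, 38.5).
E[θ | data] = 5.5/(5.5+38.5) = 0.1250.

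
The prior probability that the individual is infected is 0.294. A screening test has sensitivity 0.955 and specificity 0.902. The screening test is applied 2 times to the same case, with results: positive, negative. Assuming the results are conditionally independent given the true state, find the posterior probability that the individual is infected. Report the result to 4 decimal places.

Posterior P(H) ≈ 0.1684

With H the event that the individual is infected, the joint likelihood of the observed sequence is P(data|H) = 0.955·0.045 = 0.042975 and P(data|¬H) = 0.098·0.902 = 0.088396.
Bayes: P(H|data) = 0.294·0.042975 / (0.294·0.042975 + 0.706·0.088396) = 0.012635/0.075042 = 0.1684.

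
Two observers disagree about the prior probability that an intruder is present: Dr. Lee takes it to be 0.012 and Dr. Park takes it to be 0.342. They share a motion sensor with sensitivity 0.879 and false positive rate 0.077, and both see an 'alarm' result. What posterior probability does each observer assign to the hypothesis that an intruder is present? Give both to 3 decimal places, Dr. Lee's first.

P('+'|H) = 0.879, P('+'|¬H) = 0.077.
Dr. Lee: numerator 0.879·0.012 = 0.010548; evidence = 0.010548+0.077·0.988 = 0.086624; posterior = 0.122.
Dr. Park: numerator 0.879·0.342 = 0.30062; evidence = 0.30062+0.077·0.658 = 0.35128; posterior = 0.856.

Dr. Lee: 0.122; Dr. Park: 0.856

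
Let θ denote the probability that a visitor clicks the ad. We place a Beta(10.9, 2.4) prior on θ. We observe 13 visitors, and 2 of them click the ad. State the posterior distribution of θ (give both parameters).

Posterior: Beta(12.9, 13.4)

The binomial likelihood is conjugate to the Beta prior: with 2 successes and 11 failures, the posterior is Beta(10.9+2, 2.4+11) = Beta(12.9, 13.4).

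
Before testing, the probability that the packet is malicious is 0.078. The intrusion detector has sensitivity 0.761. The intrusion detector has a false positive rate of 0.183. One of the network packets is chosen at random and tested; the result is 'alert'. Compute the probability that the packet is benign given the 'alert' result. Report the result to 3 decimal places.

P(¬H | E) ≈ 0.740

Write H for 'the packet is malicious'. Prior odds H:¬H = 0.078/0.922 = 0.084599. For the 'alert' outcome, the likelihood ratio is 0.761/0.183 = 4.1585.
Posterior odds = 0.084599 × 4.1585 = 0.35180, so P(H|E) = 0.35180/(1+0.35180) = 0.260. Then P(¬H|E) = 1 − 0.260 = 0.740.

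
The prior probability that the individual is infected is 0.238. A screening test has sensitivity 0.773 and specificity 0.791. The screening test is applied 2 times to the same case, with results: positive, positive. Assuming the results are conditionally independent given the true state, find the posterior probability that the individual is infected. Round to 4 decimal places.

Posterior P(H) ≈ 0.8103

With H the event that the individual is infected, the joint likelihood of the observed sequence is P(data|H) = 0.773·0.773 = 0.59753 and P(data|¬H) = 0.209·0.209 = 0.043681.
Bayes: P(H|data) = 0.238·0.59753 / (0.238·0.59753 + 0.762·0.043681) = 0.14221/0.17550 = 0.8103.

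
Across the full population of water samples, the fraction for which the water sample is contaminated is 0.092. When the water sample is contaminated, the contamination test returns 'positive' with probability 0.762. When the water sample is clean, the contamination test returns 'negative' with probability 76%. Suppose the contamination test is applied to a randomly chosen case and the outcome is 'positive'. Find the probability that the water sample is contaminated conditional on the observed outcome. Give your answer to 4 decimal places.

Let H be the event that the water sample is contaminated. P(H) = 0.092, so P(¬H) = 0.908. With E the 'positive' result, P(E|H) = 0.762 and P(E|¬H) = 0.24.
P(E) = 0.762·0.092 + 0.24·0.908 = 0.070104 + 0.21792 = 0.28802.
By Bayes' theorem, P(H|E) = 0.070104 / 0.28802 = 0.2434.

P(H | E) ≈ 0.2434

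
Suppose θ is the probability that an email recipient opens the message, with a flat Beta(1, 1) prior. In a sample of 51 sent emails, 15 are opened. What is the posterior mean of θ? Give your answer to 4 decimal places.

Posterior mean ≈ 0.3019

Observing 15 successes and 36 failures updates Beta(1, 1) by adding the success and failure counts to the two shape parameters: α = 1+15 = 16, β = 1+36 = 37.
Posterior mean = α/(α+β) = 16/53 = 0.3019.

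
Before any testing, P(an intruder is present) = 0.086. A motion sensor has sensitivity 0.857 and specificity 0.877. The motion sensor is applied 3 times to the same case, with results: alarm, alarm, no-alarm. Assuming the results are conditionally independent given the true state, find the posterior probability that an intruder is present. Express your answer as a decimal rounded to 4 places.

Let H be the event that an intruder is present; start with P(H) = 0.086. P('alarm'|H) = 0.857, P('alarm'|¬H) = 0.123.
Update on result 1 ('alarm'): P(H) ← 0.857·0.0860 / (0.857·0.0860 + 0.123·0.9140) = 0.073702/0.18612 = 0.3960.
Update on result 2 ('alarm'): P(H) ← 0.857·0.3960 / (0.857·0.3960 + 0.123·0.6040) = 0.33936/0.41365 = 0.8204.
Update on result 3 ('no-alarm'): P(H) ← 0.143·0.8204 / (0.143·0.8204 + 0.877·0.1796) = 0.11732/0.27483 = 0.4269.

Posterior P(H) ≈ 0.4269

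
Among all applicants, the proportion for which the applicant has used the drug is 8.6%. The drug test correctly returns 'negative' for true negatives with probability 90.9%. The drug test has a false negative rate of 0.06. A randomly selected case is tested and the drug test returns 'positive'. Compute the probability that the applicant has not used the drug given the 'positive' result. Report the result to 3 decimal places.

Write H for 'the applicant has used the drug'. Prior odds H:¬H = 0.086/0.914 = 0.094092. For the 'positive' outcome, the likelihood ratio is 0.94/0.091 = 10.330.
Posterior odds = 0.094092 × 10.330 = 0.97194, so P(H|E) = 0.97194/(1+0.97194) = 0.493. Then P(¬H|E) = 1 − 0.493 = 0.507.

P(¬H | E) ≈ 0.507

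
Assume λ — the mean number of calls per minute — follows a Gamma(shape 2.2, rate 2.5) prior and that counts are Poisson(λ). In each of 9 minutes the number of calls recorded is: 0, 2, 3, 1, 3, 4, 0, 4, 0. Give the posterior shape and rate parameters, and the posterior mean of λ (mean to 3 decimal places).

Posterior: Gamma(shape=19.2, rate=11.5); mean ≈ 1.670

Total count ∑xᵢ = 17 over n = 9 minutes.
Gamma is conjugate to the Poisson likelihood: posterior is Gamma(shape = 2.2+17 = 19.2, rate = 2.5+9 = 11.5).
E[λ | data] = 19.2/11.5 = 1.670.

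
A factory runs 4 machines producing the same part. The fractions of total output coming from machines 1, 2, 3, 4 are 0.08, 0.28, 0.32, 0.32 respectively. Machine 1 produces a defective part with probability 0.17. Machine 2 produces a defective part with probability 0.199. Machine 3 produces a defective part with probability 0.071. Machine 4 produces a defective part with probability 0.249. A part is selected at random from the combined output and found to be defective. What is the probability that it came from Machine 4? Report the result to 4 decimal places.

Tabulate prior·likelihood by source: [1] prior 0.08, lik 0.17, product 0.01360; [2] prior 0.28, lik 0.199, product 0.05572; [3] prior 0.32, lik 0.071, product 0.02272; [4] prior 0.32, lik 0.249, product 0.07968.
Normalizing constant = 0.17172; the posterior for Machine 4 is its product over the sum, 0.07968/0.17172 = 0.4640.

Posterior probability ≈ 0.4640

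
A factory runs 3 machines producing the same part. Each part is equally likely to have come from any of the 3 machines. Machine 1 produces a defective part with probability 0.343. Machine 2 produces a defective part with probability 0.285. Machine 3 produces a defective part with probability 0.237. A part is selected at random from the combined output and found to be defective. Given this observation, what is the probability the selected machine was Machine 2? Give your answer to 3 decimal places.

Tabulate prior·likelihood by source: [1] prior 0.333333, lik 0.343, product 0.1143; [2] prior 0.333333, lik 0.285, product 0.09500; [3] prior 0.333333, lik 0.237, product 0.07900.
Normalizing constant = 0.28833; the posterior for Machine 2 is its product over the sum, 0.09500/0.28833 = 0.329.

Posterior probability ≈ 0.329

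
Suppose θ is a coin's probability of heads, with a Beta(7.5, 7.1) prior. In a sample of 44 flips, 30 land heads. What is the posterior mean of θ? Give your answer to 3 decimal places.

Observing 30 successes and 14 failures updates Beta(7.5, 7.1) by adding the success and failure counts to the two shape parameters: α = 7.5+30 = 37.5, β = 7.1+14 = 21.1.
Posterior mean = α/(α+β) = 37.5/58.6 = 0.640.

Posterior mean ≈ 0.640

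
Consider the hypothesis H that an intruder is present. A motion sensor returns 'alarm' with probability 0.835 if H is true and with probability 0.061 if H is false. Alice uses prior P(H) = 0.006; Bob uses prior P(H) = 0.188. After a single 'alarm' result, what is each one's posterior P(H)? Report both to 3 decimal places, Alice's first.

P('+'|H) = 0.835, P('+'|¬H) = 0.061.
Alice: numerator 0.835·0.006 = 0.0050100; evidence = 0.0050100+0.061·0.994 = 0.065644; posterior = 0.076.
Bob: numerator 0.835·0.188 = 0.15698; evidence = 0.15698+0.061·0.812 = 0.20651; posterior = 0.760.

Alice: 0.076; Bob: 0.760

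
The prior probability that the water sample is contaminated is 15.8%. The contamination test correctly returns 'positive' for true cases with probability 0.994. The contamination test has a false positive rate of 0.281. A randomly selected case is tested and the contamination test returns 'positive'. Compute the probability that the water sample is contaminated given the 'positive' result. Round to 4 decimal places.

Let H be the event that the water sample is contaminated. P(H) = 0.158, so P(¬H) = 0.842. With E the 'positive' result, P(E|H) = 0.994 and P(E|¬H) = 0.281.
P(E) = 0.994·0.158 + 0.281·0.842 = 0.15705 + 0.23660 = 0.39365.
By Bayes' theorem, P(H|E) = 0.15705 / 0.39365 = 0.3990.

P(H | E) ≈ 0.3990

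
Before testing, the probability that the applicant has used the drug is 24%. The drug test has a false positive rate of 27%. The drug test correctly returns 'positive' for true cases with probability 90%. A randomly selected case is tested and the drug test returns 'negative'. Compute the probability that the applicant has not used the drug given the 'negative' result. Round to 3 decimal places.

Write H for 'the applicant has used the drug'. Prior odds H:¬H = 0.24/0.76 = 0.31579. For the 'negative' outcome, the likelihood ratio is 0.1/0.73 = 0.13699.
Posterior odds = 0.31579 × 0.13699 = 0.043259, so P(H|E) = 0.043259/(1+0.043259) = 0.041. Then P(¬H|E) = 1 − 0.041 = 0.959.

P(¬H | E) ≈ 0.959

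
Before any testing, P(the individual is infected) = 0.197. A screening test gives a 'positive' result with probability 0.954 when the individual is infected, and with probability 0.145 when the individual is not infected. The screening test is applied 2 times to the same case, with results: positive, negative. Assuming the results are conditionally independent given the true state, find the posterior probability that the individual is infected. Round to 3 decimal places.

Let H be the event that the individual is infected; start with P(H) = 0.197. P('positive'|H) = 0.954, P('positive'|¬H) = 0.145.
Update on result 1 ('positive'): P(H) ← 0.954·0.1970 / (0.954·0.1970 + 0.145·0.8030) = 0.18794/0.30437 = 0.6175.
Update on result 2 ('negative'): P(H) ← 0.046·0.6175 / (0.046·0.6175 + 0.855·0.3825) = 0.028403/0.35548 = 0.0799.

Posterior P(H) ≈ 0.080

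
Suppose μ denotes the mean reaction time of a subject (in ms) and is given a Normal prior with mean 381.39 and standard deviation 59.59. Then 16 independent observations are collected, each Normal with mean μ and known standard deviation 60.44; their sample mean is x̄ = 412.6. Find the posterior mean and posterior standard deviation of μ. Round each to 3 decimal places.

With known σ, the Normal prior is conjugate. Weight on the data is w = (n/σ²)/(n/σ² + 1/τ₀²) = 0.00437997/(0.00437997+0.00028161) = 0.93959.
Posterior mean = w·x̄ + (1−w)·μ₀ = 0.93959·412.6 + 0.060412·381.39 = 410.715. Posterior variance = 1/(0.00437997+0.00028161) = 214.519, so SD = 14.646.

Posterior mean ≈ 410.715; posterior SD ≈ 14.646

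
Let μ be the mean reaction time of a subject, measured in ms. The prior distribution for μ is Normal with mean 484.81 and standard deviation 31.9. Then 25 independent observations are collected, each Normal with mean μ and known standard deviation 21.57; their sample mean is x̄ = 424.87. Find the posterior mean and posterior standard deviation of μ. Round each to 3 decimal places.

Posterior mean ≈ 425.947; posterior SD ≈ 4.275

With known σ, the Normal prior is conjugate. Weight on the data is w = (n/σ²)/(n/σ² + 1/τ₀²) = 0.0537328/(0.0537328+0.00098269) = 0.98204.
Posterior mean = w·x̄ + (1−w)·μ₀ = 0.98204·424.87 + 0.017960·484.81 = 425.947. Posterior variance = 1/(0.0537328+0.00098269) = 18.2763, so SD = 4.275.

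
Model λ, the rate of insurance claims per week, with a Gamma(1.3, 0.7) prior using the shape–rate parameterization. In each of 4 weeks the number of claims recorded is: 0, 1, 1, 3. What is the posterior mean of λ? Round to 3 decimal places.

Total count ∑xᵢ = 5 over n = 4 weeks.
Gamma is conjugate to the Poisson likelihood: posterior is Gamma(shape = 1.3+5 = 6.3, rate = 0.7+4 = 4.7).
Posterior mean = shape/rate = 6.3/4.7 = 1.340.

Posterior mean ≈ 1.340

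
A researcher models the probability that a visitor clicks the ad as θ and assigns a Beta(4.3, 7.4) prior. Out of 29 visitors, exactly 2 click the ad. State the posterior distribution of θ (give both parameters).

The binomial likelihood is conjugate to the Beta prior: with 2 successes and 27 failures, the posterior is Beta(4.3+2, 7.4+27) = Beta(6.3, 34.4).

Posterior: Beta(6.3, 34.4)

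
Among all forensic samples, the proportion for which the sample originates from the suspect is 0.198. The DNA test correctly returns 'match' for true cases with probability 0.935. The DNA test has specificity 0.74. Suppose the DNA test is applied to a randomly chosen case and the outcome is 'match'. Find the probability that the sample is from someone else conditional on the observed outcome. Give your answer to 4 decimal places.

P(¬H | E) ≈ 0.5297

Write H for 'the sample originates from the suspect'. Prior odds H:¬H = 0.198/0.802 = 0.24688. For the 'match' outcome, the likelihood ratio is 0.935/0.26 = 3.5962.
Posterior odds = 0.24688 × 3.5962 = 0.88783, so P(H|E) = 0.88783/(1+0.88783) = 0.4703. Then P(¬H|E) = 1 − 0.4703 = 0.5297.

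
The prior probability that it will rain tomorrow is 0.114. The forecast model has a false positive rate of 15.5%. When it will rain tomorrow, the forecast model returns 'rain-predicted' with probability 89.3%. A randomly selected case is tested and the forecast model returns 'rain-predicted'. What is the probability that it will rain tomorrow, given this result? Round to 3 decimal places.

Let H be the event that it will rain tomorrow. P(H) = 0.114, so P(¬H) = 0.886. With E the 'rain-predicted' result, P(E|H) = 0.893 and P(E|¬H) = 0.155.
P(E) = 0.893·0.114 + 0.155·0.886 = 0.10180 + 0.13733 = 0.23913.
By Bayes' theorem, P(H|E) = 0.10180 / 0.23913 = 0.426.

P(H | E) ≈ 0.426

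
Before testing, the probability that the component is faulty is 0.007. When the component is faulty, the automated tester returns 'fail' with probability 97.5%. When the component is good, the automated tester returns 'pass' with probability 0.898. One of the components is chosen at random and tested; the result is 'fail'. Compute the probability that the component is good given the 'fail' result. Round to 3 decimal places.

Write H for 'the component is faulty'. Prior odds H:¬H = 0.007/0.993 = 0.0070493. For the 'fail' outcome, the likelihood ratio is 0.975/0.102 = 9.5588.
Posterior odds = 0.0070493 × 9.5588 = 0.067383, so P(H|E) = 0.067383/(1+0.067383) = 0.063. Then P(¬H|E) = 1 − 0.063 = 0.937.

P(¬H | E) ≈ 0.937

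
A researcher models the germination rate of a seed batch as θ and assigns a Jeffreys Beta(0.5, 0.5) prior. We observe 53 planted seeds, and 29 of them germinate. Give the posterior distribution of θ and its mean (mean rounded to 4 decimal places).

Observing 29 successes and 24 failures updates Beta(0.5, 0.5) by adding the success and failure counts to the two shape parameters: α = 0.5+29 = 29.5, β = 0.5+24 = 24.5.
E[θ | data] = 29.5/(29.5+24.5) = 0.5463.

Posterior: Beta(29.5, 24.5); mean ≈ 0.5463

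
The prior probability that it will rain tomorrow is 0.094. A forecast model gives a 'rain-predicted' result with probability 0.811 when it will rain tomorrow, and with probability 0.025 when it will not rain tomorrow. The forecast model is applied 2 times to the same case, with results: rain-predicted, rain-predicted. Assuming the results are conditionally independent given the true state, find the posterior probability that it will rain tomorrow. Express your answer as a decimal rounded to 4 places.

Posterior P(H) ≈ 0.9909

Let H be the event that it will rain tomorrow; start with P(H) = 0.094. P('rain-predicted'|H) = 0.811, P('rain-predicted'|¬H) = 0.025.
Update on result 1 ('rain-predicted'): P(H) ← 0.811·0.0940 / (0.811·0.0940 + 0.025·0.9060) = 0.076234/0.098884 = 0.7709.
Update on result 2 ('rain-predicted'): P(H) ← 0.811·0.7709 / (0.811·0.7709 + 0.025·0.2291) = 0.62524/0.63096 = 0.9909.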